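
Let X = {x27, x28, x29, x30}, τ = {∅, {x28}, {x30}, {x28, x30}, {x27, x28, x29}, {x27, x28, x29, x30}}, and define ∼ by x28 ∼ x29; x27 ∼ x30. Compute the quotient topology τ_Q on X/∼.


X/∼ = {[x27=x30], [x28=x29]}; |τ_Q| = 2.

Equivalence classes: [x27=x30], [x28=x29].
Quotient map π: X → X/∼ sends x27 ↦ [x27=x30], x28 ↦ [x28=x29], x29 ↦ [x28=x29], x30 ↦ [x27=x30].
For each subset V ⊆ X/∼, compute π^{-1}(V) ⊆ X and check whether π^{-1}(V) ∈ τ. V is open in τ_Q iff π^{-1}(V) ∈ τ.
  V = {}: π^{-1}(V) = ∅ ∈ τ ✓.
  V = {[x27=x30]}: π^{-1}(V) = {x27, x30} ∉ τ ✗.
  V = {[x28=x29]}: π^{-1}(V) = {x28, x29} ∉ τ ✗.
  V = {[x27=x30], [x28=x29]}: π^{-1}(V) = {x27, x28, x29, x30} ∈ τ ✓.
Open sets in the quotient: τ_Q = {{}, {[x27=x30], [x28=x29]}} (2 elements).


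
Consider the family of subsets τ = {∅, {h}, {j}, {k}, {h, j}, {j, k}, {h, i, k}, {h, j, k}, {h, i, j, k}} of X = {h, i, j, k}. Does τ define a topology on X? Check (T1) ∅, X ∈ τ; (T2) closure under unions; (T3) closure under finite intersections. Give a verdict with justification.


τ is NOT a topology on X.

Axiom (T1): ∅ ∈ τ? Yes; X ∈ τ? Yes.
Axiom (T2/T3): check pairwise unions and intersections of members of τ.
Counterexample for (T2): {h} ∪ {k} = {h, k} ∉ τ. Therefore τ is NOT a topology.


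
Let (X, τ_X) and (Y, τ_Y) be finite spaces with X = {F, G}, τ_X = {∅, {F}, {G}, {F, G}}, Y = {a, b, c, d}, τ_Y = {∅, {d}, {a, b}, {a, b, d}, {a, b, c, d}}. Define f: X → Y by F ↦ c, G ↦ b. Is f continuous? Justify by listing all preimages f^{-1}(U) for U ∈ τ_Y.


f IS continuous.

Compute f^{-1}(U) for each U ∈ τ_Y:
  U = ∅: f^{-1}(U) = ∅ ∈ τ_X ✓.
  U = {d}: f^{-1}(U) = ∅ ∈ τ_X ✓.
  U = {a, b}: f^{-1}(U) = {G} ∈ τ_X ✓.
  U = {a, b, d}: f^{-1}(U) = {G} ∈ τ_X ✓.
  U = {a, b, c, d}: f^{-1}(U) = {F, G} ∈ τ_X ✓.
Every preimage lies in τ_X, so f IS continuous.


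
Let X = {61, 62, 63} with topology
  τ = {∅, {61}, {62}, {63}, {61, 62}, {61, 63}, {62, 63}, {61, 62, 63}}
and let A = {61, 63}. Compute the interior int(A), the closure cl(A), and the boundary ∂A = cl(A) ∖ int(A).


int(A) = {61, 63}, cl(A) = {61, 63}, ∂A = ∅.

Closed sets in (X, τ) are complements of opens:
  closed(X, τ) = {∅, {61}, {62}, {63}, {61, 62}, {61, 63}, {62, 63}, {61, 62, 63}}.
int(A) = ⋃ {U ∈ τ : U ⊆ A}. Opens contained in A: ∅, {61}, {63}, {61, 63}.
Taking the union of these: int(A) = {61, 63}.
cl(A) = ⋂ {C closed : A ⊆ C}. Closed sets containing A: {61, 63}, {61, 62, 63}.
Intersecting these: cl(A) = {61, 63}.
∂A = cl(A) ∖ int(A) = {61, 63} ∖ {61, 63} = ∅.


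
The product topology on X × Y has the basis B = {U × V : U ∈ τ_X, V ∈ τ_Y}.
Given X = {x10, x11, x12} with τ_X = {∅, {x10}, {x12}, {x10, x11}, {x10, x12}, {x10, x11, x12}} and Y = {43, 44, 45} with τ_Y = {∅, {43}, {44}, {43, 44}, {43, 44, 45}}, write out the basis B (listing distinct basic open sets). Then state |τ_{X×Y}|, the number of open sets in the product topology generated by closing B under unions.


Basis B = {∅ × ∅, {x10} × {43}, {x10} × {44}, {x12} × {43}, {x12} × {44}, {x10} × {43, 44}, {x10, x11} × {43}, {x10, x12} × {43}, {x10, x11} × {44}, {x10, x12} × {44}, {x12} × {43, 44}, {x10} × {43, 44, 45}, {x10, x11, x12} × {43}, {x10, x11, x12} × {44}, {x12} × {43, 44, 45}, {x10, x11} × {43, 44}, {x10, x12} × {43, 44}, {x10, x11} × {43, 44, 45}, {x10, x12} × {43, 44, 45}, {x10, x11, x12} × {43, 44}, {x10, x11, x12} × {43, 44, 45}}; |τ_{X×Y}| = 70.

Enumerate products U × V with U ∈ τ_X, V ∈ τ_Y (deduplicated):
  ∅ × ∅ = {} (∅)
  {x10} × {43} = {(x10,43)}
  {x10} × {44} = {(x10,44)}
  {x12} × {43} = {(x12,43)}
  {x12} × {44} = {(x12,44)}
  {x10} × {43, 44} = {(x10,43), (x10,44)}
  {x10, x11} × {43} = {(x10,43), (x11,43)}
  {x10, x12} × {43} = {(x10,43), (x12,43)}
  {x10, x11} × {44} = {(x10,44), (x11,44)}
  {x10, x12} × {44} = {(x10,44), (x12,44)}
  {x12} × {43, 44} = {(x12,43), (x12,44)}
  {x10} × {43, 44, 45} = {(x10,43), (x10,44), (x10,45)}
  {x10, x11, x12} × {43} = {(x10,43), (x11,43), (x12,43)}
  {x10, x11, x12} × {44} = {(x10,44), (x11,44), (x12,44)}
  {x12} × {43, 44, 45} = {(x12,43), (x12,44), (x12,45)}
  {x10, x11} × {43, 44} = {(x10,43), (x10,44), (x11,43), (x11,44)}
  {x10, x12} × {43, 44} = {(x10,43), (x10,44), (x12,43), (x12,44)}
  {x10, x11} × {43, 44, 45} = {(x10,43), (x10,44), (x10,45), (x11,43), (x11,44), (x11,45)}
  {x10, x12} × {43, 44, 45} = {(x10,43), (x10,44), (x10,45), (x12,43), (x12,44), (x12,45)}
  {x10, x11, x12} × {43, 44} = {(x10,43), (x10,44), (x11,43), (x11,44), (x12,43), (x12,44)}
  {x10, x11, x12} × {43, 44, 45} = {(x10,43), (x10,44), (x10,45), (x11,43), (x11,44), (x11,45), (x12,43), (x12,44), (x12,45)}
These 21 distinct sets form the basis B.
Close under arbitrary unions to get τ_{X×Y}; counting gives |τ_{X×Y}| = 70.


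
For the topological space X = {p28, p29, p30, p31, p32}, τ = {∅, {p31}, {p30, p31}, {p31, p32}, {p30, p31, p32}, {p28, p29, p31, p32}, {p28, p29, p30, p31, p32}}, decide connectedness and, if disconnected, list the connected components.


(X, τ) is connected.

Find clopen sets (U ∈ τ with X ∖ U ∈ τ):
  U = ∅, X ∖ U = {p28, p29, p30, p31, p32} — both open, so U is clopen.
  U = {p28, p29, p30, p31, p32}, X ∖ U = ∅ — both open, so U is clopen.
Only trivial clopens (∅ and X) exist, so (X, τ) is connected.
Compute connected components by grouping points that agree on all clopens:
  component: {p28, p29, p30, p31, p32}


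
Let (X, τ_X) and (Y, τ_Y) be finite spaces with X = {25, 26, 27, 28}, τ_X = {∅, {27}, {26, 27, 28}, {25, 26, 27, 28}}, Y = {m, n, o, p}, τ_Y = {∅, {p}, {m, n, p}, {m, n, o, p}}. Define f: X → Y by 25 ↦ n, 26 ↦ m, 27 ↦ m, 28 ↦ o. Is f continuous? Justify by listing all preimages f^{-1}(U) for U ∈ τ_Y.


f is NOT continuous.

Compute f^{-1}(U) for each U ∈ τ_Y:
  U = ∅: f^{-1}(U) = ∅ ∈ τ_X ✓.
  U = {p}: f^{-1}(U) = ∅ ∈ τ_X ✓.
  U = {m, n, p}: f^{-1}(U) = {25, 26, 27} ∉ τ_X ✗.
  U = {m, n, o, p}: f^{-1}(U) = {25, 26, 27, 28} ∈ τ_X ✓.
Found U = {m, n, p} with f^{-1}(U) = {25, 26, 27} not in τ_X. Therefore f is NOT continuous.


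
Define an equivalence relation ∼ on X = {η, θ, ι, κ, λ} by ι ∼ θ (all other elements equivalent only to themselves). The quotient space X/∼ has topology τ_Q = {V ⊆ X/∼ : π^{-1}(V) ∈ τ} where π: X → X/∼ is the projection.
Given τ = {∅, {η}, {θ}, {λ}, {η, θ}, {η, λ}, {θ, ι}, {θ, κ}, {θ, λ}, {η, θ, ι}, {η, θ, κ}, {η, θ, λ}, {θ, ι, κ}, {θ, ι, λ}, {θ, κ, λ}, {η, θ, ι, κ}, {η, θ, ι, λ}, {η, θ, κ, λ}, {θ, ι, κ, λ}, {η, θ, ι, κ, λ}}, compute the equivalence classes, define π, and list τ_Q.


X/∼ = {[η], [θ=ι], [κ], [λ]}; |τ_Q| = 12.

Equivalence classes: [η], [θ=ι], [κ], [λ].
Quotient map π: X → X/∼ sends η ↦ [η], θ ↦ [θ=ι], ι ↦ [θ=ι], κ ↦ [κ], λ ↦ [λ].
For each subset V ⊆ X/∼, compute π^{-1}(V) ⊆ X and check whether π^{-1}(V) ∈ τ. V is open in τ_Q iff π^{-1}(V) ∈ τ.
  V = {}: π^{-1}(V) = ∅ ∈ τ ✓.
  V = {[η]}: π^{-1}(V) = {η} ∈ τ ✓.
  V = {[θ=ι]}: π^{-1}(V) = {θ, ι} ∈ τ ✓.
  V = {[η], [θ=ι]}: π^{-1}(V) = {η, θ, ι} ∈ τ ✓.
  V = {[κ]}: π^{-1}(V) = {κ} ∉ τ ✗.
  V = {[η], [κ]}: π^{-1}(V) = {η, κ} ∉ τ ✗.
  V = {[θ=ι], [κ]}: π^{-1}(V) = {θ, ι, κ} ∈ τ ✓.
  V = {[η], [θ=ι], [κ]}: π^{-1}(V) = {η, θ, ι, κ} ∈ τ ✓.
  V = {[λ]}: π^{-1}(V) = {λ} ∈ τ ✓.
  V = {[η], [λ]}: π^{-1}(V) = {η, λ} ∈ τ ✓.
  V = {[θ=ι], [λ]}: π^{-1}(V) = {θ, ι, λ} ∈ τ ✓.
  V = {[η], [θ=ι], [λ]}: π^{-1}(V) = {η, θ, ι, λ} ∈ τ ✓.
  V = {[κ], [λ]}: π^{-1}(V) = {κ, λ} ∉ τ ✗.
  V = {[η], [κ], [λ]}: π^{-1}(V) = {η, κ, λ} ∉ τ ✗.
  V = {[θ=ι], [κ], [λ]}: π^{-1}(V) = {θ, ι, κ, λ} ∈ τ ✓.
  V = {[η], [θ=ι], [κ], [λ]}: π^{-1}(V) = {η, θ, ι, κ, λ} ∈ τ ✓.
Open sets in the quotient: τ_Q = {{}, {[η]}, {[θ=ι]}, {[η], [θ=ι]}, {[θ=ι], [κ]}, {[η], [θ=ι], [κ]}, {[λ]}, {[η], [λ]}, {[θ=ι], [λ]}, {[η], [θ=ι], [λ]}, {[θ=ι], [κ], [λ]}, {[η], [θ=ι], [κ], [λ]}} (12 elements).


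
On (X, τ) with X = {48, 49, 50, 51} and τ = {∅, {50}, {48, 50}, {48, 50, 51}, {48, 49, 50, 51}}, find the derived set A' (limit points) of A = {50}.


A' = {48, 49, 51}

For each x ∈ X, list the open sets U ∈ τ with x ∈ U, then check whether U ∩ (A ∖ {x}) ≠ ∅ for every such U.
  x = 48: opens ∋ x are {48, 50}, {48, 50, 51}, {48, 49, 50, 51}; each meets A ∖ {48}, so x IS a limit point.
  x = 49: opens ∋ x are {48, 49, 50, 51}; each meets A ∖ {49}, so x IS a limit point.
  x = 50: open {50} ∋ x has {50} ∩ (A ∖ {50}) = ∅, so x is NOT a limit point.
  x = 51: opens ∋ x are {48, 50, 51}, {48, 49, 50, 51}; each meets A ∖ {51}, so x IS a limit point.
Collecting: A' = {48, 49, 51}.


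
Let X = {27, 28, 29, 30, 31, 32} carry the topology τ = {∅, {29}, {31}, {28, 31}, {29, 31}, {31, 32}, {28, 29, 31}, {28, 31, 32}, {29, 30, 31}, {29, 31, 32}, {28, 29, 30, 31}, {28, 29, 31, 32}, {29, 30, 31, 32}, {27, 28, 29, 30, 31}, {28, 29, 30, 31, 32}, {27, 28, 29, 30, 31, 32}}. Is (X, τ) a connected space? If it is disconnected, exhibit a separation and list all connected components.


(X, τ) is connected.

Find clopen sets (U ∈ τ with X ∖ U ∈ τ):
  U = ∅, X ∖ U = {27, 28, 29, 30, 31, 32} — both open, so U is clopen.
  U = {27, 28, 29, 30, 31, 32}, X ∖ U = ∅ — both open, so U is clopen.
Only trivial clopens (∅ and X) exist, so (X, τ) is connected.
Compute connected components by grouping points that agree on all clopens:
  component: {27, 28, 29, 30, 31, 32}


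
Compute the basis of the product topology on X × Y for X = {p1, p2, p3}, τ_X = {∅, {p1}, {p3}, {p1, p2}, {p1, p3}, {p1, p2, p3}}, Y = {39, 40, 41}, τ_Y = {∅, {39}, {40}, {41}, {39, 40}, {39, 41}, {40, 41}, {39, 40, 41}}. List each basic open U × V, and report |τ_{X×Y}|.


Basis B = {∅ × ∅, {p1} × {39}, {p1} × {40}, {p1} × {41}, {p3} × {39}, {p3} × {40}, {p3} × {41}, {p1} × {39, 40}, {p1} × {39, 41}, {p1, p2} × {39}, {p1, p3} × {39}, {p1} × {40, 41}, {p1, p2} × {40}, {p1, p3} × {40}, {p1, p2} × {41}, {p1, p3} × {41}, {p3} × {39, 40}, {p3} × {39, 41}, {p3} × {40, 41}, {p1} × {39, 40, 41}, {p1, p2, p3} × {39}, {p1, p2, p3} × {40}, {p1, p2, p3} × {41}, {p3} × {39, 40, 41}, {p1, p2} × {39, 40}, {p1, p3} × {39, 40}, {p1, p2} × {39, 41}, {p1, p3} × {39, 41}, {p1, p2} × {40, 41}, {p1, p3} × {40, 41}, {p1, p2} × {39, 40, 41}, {p1, p3} × {39, 40, 41}, {p1, p2, p3} × {39, 40}, {p1, p2, p3} × {39, 41}, {p1, p2, p3} × {40, 41}, {p1, p2, p3} × {39, 40, 41}}; |τ_{X×Y}| = 216.

Enumerate products U × V with U ∈ τ_X, V ∈ τ_Y (deduplicated):
  ∅ × ∅ = {} (∅)
  {p1} × {39} = {(p1,39)}
  {p1} × {40} = {(p1,40)}
  {p1} × {41} = {(p1,41)}
  {p3} × {39} = {(p3,39)}
  {p3} × {40} = {(p3,40)}
  {p3} × {41} = {(p3,41)}
  {p1} × {39, 40} = {(p1,39), (p1,40)}
  {p1} × {39, 41} = {(p1,39), (p1,41)}
  {p1, p2} × {39} = {(p1,39), (p2,39)}
  {p1, p3} × {39} = {(p1,39), (p3,39)}
  {p1} × {40, 41} = {(p1,40), (p1,41)}
  {p1, p2} × {40} = {(p1,40), (p2,40)}
  {p1, p3} × {40} = {(p1,40), (p3,40)}
  {p1, p2} × {41} = {(p1,41), (p2,41)}
  {p1, p3} × {41} = {(p1,41), (p3,41)}
  {p3} × {39, 40} = {(p3,39), (p3,40)}
  {p3} × {39, 41} = {(p3,39), (p3,41)}
  {p3} × {40, 41} = {(p3,40), (p3,41)}
  {p1} × {39, 40, 41} = {(p1,39), (p1,40), (p1,41)}
  {p1, p2, p3} × {39} = {(p1,39), (p2,39), (p3,39)}
  {p1, p2, p3} × {40} = {(p1,40), (p2,40), (p3,40)}
  {p1, p2, p3} × {41} = {(p1,41), (p2,41), (p3,41)}
  {p3} × {39, 40, 41} = {(p3,39), (p3,40), (p3,41)}
  {p1, p2} × {39, 40} = {(p1,39), (p1,40), (p2,39), (p2,40)}
  {p1, p3} × {39, 40} = {(p1,39), (p1,40), (p3,39), (p3,40)}
  {p1, p2} × {39, 41} = {(p1,39), (p1,41), (p2,39), (p2,41)}
  {p1, p3} × {39, 41} = {(p1,39), (p1,41), (p3,39), (p3,41)}
  {p1, p2} × {40, 41} = {(p1,40), (p1,41), (p2,40), (p2,41)}
  {p1, p3} × {40, 41} = {(p1,40), (p1,41), (p3,40), (p3,41)}
  {p1, p2} × {39, 40, 41} = {(p1,39), (p1,40), (p1,41), (p2,39), (p2,40), (p2,41)}
  {p1, p3} × {39, 40, 41} = {(p1,39), (p1,40), (p1,41), (p3,39), (p3,40), (p3,41)}
  {p1, p2, p3} × {39, 40} = {(p1,39), (p1,40), (p2,39), (p2,40), (p3,39), (p3,40)}
  {p1, p2, p3} × {39, 41} = {(p1,39), (p1,41), (p2,39), (p2,41), (p3,39), (p3,41)}
  {p1, p2, p3} × {40, 41} = {(p1,40), (p1,41), (p2,40), (p2,41), (p3,40), (p3,41)}
  {p1, p2, p3} × {39, 40, 41} = {(p1,39), (p1,40), (p1,41), (p2,39), (p2,40), (p2,41), (p3,39), (p3,40), (p3,41)}
These 36 distinct sets form the basis B.
Close under arbitrary unions to get τ_{X×Y}; counting gives |τ_{X×Y}| = 216.


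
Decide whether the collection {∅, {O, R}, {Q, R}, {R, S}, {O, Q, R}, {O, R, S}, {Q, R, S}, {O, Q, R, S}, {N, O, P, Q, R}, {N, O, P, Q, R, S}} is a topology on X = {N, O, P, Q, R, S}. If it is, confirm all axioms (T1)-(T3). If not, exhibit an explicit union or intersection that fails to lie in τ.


τ is NOT a topology on X.

Axiom (T1): ∅ ∈ τ? Yes; X ∈ τ? Yes.
Axiom (T2/T3): check pairwise unions and intersections of members of τ.
Counterexample for (T3): {O, R} ∩ {Q, R} = {R} ∉ τ. Therefore τ is NOT a topology.


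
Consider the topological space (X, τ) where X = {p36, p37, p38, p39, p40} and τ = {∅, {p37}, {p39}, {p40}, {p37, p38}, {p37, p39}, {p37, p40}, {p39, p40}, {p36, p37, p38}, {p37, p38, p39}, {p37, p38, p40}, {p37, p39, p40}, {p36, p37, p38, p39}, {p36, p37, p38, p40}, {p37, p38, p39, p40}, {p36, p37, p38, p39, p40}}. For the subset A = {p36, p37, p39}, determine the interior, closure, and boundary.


int(A) = {p37, p39}, cl(A) = {p36, p37, p38, p39}, ∂A = {p36, p38}.

Closed sets in (X, τ) are complements of opens:
  closed(X, τ) = {∅, {p36}, {p39}, {p40}, {p36, p38}, {p36, p39}, {p36, p40}, {p39, p40}, {p36, p37, p38}, {p36, p38, p39}, {p36, p38, p40}, {p36, p39, p40}, {p36, p37, p38, p39}, {p36, p37, p38, p40}, {p36, p38, p39, p40}, {p36, p37, p38, p39, p40}}.
int(A) = ⋃ {U ∈ τ : U ⊆ A}. Opens contained in A: ∅, {p37}, {p39}, {p37, p39}.
Taking the union of these: int(A) = {p37, p39}.
cl(A) = ⋂ {C closed : A ⊆ C}. Closed sets containing A: {p36, p37, p38, p39}, {p36, p37, p38, p39, p40}.
Intersecting these: cl(A) = {p36, p37, p38, p39}.
∂A = cl(A) ∖ int(A) = {p36, p37, p38, p39} ∖ {p37, p39} = {p36, p38}.


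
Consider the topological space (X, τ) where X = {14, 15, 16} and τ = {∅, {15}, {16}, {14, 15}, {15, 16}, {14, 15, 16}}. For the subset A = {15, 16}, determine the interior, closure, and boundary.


int(A) = {15, 16}, cl(A) = {14, 15, 16}, ∂A = {14}.

Closed sets in (X, τ) are complements of opens:
  closed(X, τ) = {∅, {14}, {16}, {14, 15}, {14, 16}, {14, 15, 16}}.
int(A) = ⋃ {U ∈ τ : U ⊆ A}. Opens contained in A: ∅, {15}, {16}, {15, 16}.
Taking the union of these: int(A) = {15, 16}.
cl(A) = ⋂ {C closed : A ⊆ C}. Closed sets containing A: {14, 15, 16}.
Intersecting these: cl(A) = {14, 15, 16}.
∂A = cl(A) ∖ int(A) = {14, 15, 16} ∖ {15, 16} = {14}.


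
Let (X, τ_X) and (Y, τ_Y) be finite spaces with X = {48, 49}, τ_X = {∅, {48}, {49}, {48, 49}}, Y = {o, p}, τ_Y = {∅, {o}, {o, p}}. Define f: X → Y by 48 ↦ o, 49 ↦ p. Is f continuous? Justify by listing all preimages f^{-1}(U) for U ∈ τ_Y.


f IS continuous.

Compute f^{-1}(U) for each U ∈ τ_Y:
  U = ∅: f^{-1}(U) = ∅ ∈ τ_X ✓.
  U = {o}: f^{-1}(U) = {48} ∈ τ_X ✓.
  U = {o, p}: f^{-1}(U) = {48, 49} ∈ τ_X ✓.
Every preimage lies in τ_X, so f IS continuous.


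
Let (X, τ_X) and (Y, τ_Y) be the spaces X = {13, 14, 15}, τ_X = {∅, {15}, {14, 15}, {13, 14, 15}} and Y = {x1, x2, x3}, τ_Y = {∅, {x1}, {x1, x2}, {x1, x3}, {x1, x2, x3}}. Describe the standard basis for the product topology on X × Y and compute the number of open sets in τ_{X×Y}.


Basis B = {∅ × ∅, {15} × {x1}, {14, 15} × {x1}, {15} × {x1, x2}, {15} × {x1, x3}, {13, 14, 15} × {x1}, {15} × {x1, x2, x3}, {14, 15} × {x1, x2}, {14, 15} × {x1, x3}, {13, 14, 15} × {x1, x2}, {13, 14, 15} × {x1, x3}, {14, 15} × {x1, x2, x3}, {13, 14, 15} × {x1, x2, x3}}; |τ_{X×Y}| = 30.

Enumerate products U × V with U ∈ τ_X, V ∈ τ_Y (deduplicated):
  ∅ × ∅ = {} (∅)
  {15} × {x1} = {(15,x1)}
  {14, 15} × {x1} = {(14,x1), (15,x1)}
  {15} × {x1, x2} = {(15,x1), (15,x2)}
  {15} × {x1, x3} = {(15,x1), (15,x3)}
  {13, 14, 15} × {x1} = {(13,x1), (14,x1), (15,x1)}
  {15} × {x1, x2, x3} = {(15,x1), (15,x2), (15,x3)}
  {14, 15} × {x1, x2} = {(14,x1), (14,x2), (15,x1), (15,x2)}
  {14, 15} × {x1, x3} = {(14,x1), (14,x3), (15,x1), (15,x3)}
  {13, 14, 15} × {x1, x2} = {(13,x1), (13,x2), (14,x1), (14,x2), (15,x1), (15,x2)}
  {13, 14, 15} × {x1, x3} = {(13,x1), (13,x3), (14,x1), (14,x3), (15,x1), (15,x3)}
  {14, 15} × {x1, x2, x3} = {(14,x1), (14,x2), (14,x3), (15,x1), (15,x2), (15,x3)}
  {13, 14, 15} × {x1, x2, x3} = {(13,x1), (13,x2), (13,x3), (14,x1), (14,x2), (14,x3), (15,x1), (15,x2), (15,x3)}
These 13 distinct sets form the basis B.
Close under arbitrary unions to get τ_{X×Y}; counting gives |τ_{X×Y}| = 30.


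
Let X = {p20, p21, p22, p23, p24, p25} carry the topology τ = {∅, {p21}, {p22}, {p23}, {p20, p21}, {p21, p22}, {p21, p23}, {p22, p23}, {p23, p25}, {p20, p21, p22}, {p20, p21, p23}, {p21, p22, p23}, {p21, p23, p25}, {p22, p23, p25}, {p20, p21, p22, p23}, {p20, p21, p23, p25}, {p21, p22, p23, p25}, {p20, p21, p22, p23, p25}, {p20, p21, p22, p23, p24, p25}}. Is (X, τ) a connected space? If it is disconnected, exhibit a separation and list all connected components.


(X, τ) is connected.

Find clopen sets (U ∈ τ with X ∖ U ∈ τ):
  U = ∅, X ∖ U = {p20, p21, p22, p23, p24, p25} — both open, so U is clopen.
  U = {p20, p21, p22, p23, p24, p25}, X ∖ U = ∅ — both open, so U is clopen.
Only trivial clopens (∅ and X) exist, so (X, τ) is connected.
Compute connected components by grouping points that agree on all clopens:
  component: {p20, p21, p22, p23, p24, p25}


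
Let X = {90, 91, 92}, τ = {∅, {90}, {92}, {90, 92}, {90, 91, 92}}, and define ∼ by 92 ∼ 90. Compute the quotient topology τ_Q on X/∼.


X/∼ = {[90=92], [91]}; |τ_Q| = 3.

Equivalence classes: [90=92], [91].
Quotient map π: X → X/∼ sends 90 ↦ [90=92], 91 ↦ [91], 92 ↦ [90=92].
For each subset V ⊆ X/∼, compute π^{-1}(V) ⊆ X and check whether π^{-1}(V) ∈ τ. V is open in τ_Q iff π^{-1}(V) ∈ τ.
  V = {}: π^{-1}(V) = ∅ ∈ τ ✓.
  V = {[90=92]}: π^{-1}(V) = {90, 92} ∈ τ ✓.
  V = {[91]}: π^{-1}(V) = {91} ∉ τ ✗.
  V = {[90=92], [91]}: π^{-1}(V) = {90, 91, 92} ∈ τ ✓.
Open sets in the quotient: τ_Q = {{}, {[90=92]}, {[90=92], [91]}} (3 elements).


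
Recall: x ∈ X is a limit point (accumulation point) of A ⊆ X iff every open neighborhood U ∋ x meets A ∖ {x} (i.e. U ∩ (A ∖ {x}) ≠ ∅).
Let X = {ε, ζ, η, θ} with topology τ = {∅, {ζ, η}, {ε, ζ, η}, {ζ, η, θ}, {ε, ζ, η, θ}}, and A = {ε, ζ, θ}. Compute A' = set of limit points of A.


A' = {ε, η, θ}

For each x ∈ X, list the open sets U ∈ τ with x ∈ U, then check whether U ∩ (A ∖ {x}) ≠ ∅ for every such U.
  x = ε: opens ∋ x are {ε, ζ, η}, {ε, ζ, η, θ}; each meets A ∖ {ε}, so x IS a limit point.
  x = ζ: open {ζ, η} ∋ x has {ζ, η} ∩ (A ∖ {ζ}) = ∅, so x is NOT a limit point.
  x = η: opens ∋ x are {ζ, η}, {ε, ζ, η}, {ζ, η, θ}, {ε, ζ, η, θ}; each meets A ∖ {η}, so x IS a limit point.
  x = θ: opens ∋ x are {ζ, η, θ}, {ε, ζ, η, θ}; each meets A ∖ {θ}, so x IS a limit point.
Collecting: A' = {ε, η, θ}.


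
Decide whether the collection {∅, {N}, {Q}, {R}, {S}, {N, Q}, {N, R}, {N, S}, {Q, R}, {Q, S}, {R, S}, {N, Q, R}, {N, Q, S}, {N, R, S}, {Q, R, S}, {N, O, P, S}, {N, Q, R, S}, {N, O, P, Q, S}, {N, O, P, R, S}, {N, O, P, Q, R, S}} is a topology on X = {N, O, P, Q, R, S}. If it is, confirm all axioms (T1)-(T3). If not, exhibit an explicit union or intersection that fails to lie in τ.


τ IS a topology on X.

Axiom (T1): ∅ ∈ τ? Yes; X ∈ τ? Yes.
Axiom (T2/T3): check pairwise unions and intersections of members of τ.
All pairwise intersections and unions checked — each lies in τ. Therefore τ satisfies (T1), (T2), (T3): it IS a topology on X.


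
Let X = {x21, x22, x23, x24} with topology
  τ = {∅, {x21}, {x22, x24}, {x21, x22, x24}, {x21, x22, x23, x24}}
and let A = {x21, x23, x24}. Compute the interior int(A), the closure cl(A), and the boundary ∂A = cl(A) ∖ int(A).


int(A) = {x21}, cl(A) = {x21, x22, x23, x24}, ∂A = {x22, x23, x24}.

Closed sets in (X, τ) are complements of opens:
  closed(X, τ) = {∅, {x23}, {x21, x23}, {x22, x23, x24}, {x21, x22, x23, x24}}.
int(A) = ⋃ {U ∈ τ : U ⊆ A}. Opens contained in A: ∅, {x21}.
Taking the union of these: int(A) = {x21}.
cl(A) = ⋂ {C closed : A ⊆ C}. Closed sets containing A: {x21, x22, x23, x24}.
Intersecting these: cl(A) = {x21, x22, x23, x24}.
∂A = cl(A) ∖ int(A) = {x21, x22, x23, x24} ∖ {x21} = {x22, x23, x24}.


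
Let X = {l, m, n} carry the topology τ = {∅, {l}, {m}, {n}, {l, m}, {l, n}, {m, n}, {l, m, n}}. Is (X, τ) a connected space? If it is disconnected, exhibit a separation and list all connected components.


(X, τ) is disconnected; components = [{l}, {m}, {n}].

Find clopen sets (U ∈ τ with X ∖ U ∈ τ):
  U = ∅, X ∖ U = {l, m, n} — both open, so U is clopen.
  U = {l}, X ∖ U = {m, n} — both open, so U is clopen.
  U = {m}, X ∖ U = {l, n} — both open, so U is clopen.
  U = {n}, X ∖ U = {l, m} — both open, so U is clopen.
  U = {l, m}, X ∖ U = {n} — both open, so U is clopen.
  U = {l, n}, X ∖ U = {m} — both open, so U is clopen.
  U = {m, n}, X ∖ U = {l} — both open, so U is clopen.
  U = {l, m, n}, X ∖ U = ∅ — both open, so U is clopen.
Nontrivial clopen(s) exist: e.g. {l}. So (X, τ) is disconnected.
Compute connected components by grouping points that agree on all clopens:
  component: {l}
  component: {m}
  component: {n}


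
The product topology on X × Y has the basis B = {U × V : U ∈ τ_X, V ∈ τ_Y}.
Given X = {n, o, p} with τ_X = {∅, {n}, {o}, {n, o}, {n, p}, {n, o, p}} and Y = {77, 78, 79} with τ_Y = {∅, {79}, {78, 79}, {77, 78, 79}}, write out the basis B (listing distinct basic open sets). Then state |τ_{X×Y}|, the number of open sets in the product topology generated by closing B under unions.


Basis B = {∅ × ∅, {n} × {79}, {o} × {79}, {n} × {78, 79}, {n, o} × {79}, {n, p} × {79}, {o} × {78, 79}, {n} × {77, 78, 79}, {n, o, p} × {79}, {o} × {77, 78, 79}, {n, o} × {78, 79}, {n, p} × {78, 79}, {n, o} × {77, 78, 79}, {n, p} × {77, 78, 79}, {n, o, p} × {78, 79}, {n, o, p} × {77, 78, 79}}; |τ_{X×Y}| = 40.

Enumerate products U × V with U ∈ τ_X, V ∈ τ_Y (deduplicated):
  ∅ × ∅ = {} (∅)
  {n} × {79} = {(n,79)}
  {o} × {79} = {(o,79)}
  {n} × {78, 79} = {(n,78), (n,79)}
  {n, o} × {79} = {(n,79), (o,79)}
  {n, p} × {79} = {(n,79), (p,79)}
  {o} × {78, 79} = {(o,78), (o,79)}
  {n} × {77, 78, 79} = {(n,77), (n,78), (n,79)}
  {n, o, p} × {79} = {(n,79), (o,79), (p,79)}
  {o} × {77, 78, 79} = {(o,77), (o,78), (o,79)}
  {n, o} × {78, 79} = {(n,78), (n,79), (o,78), (o,79)}
  {n, p} × {78, 79} = {(n,78), (n,79), (p,78), (p,79)}
  {n, o} × {77, 78, 79} = {(n,77), (n,78), (n,79), (o,77), (o,78), (o,79)}
  {n, p} × {77, 78, 79} = {(n,77), (n,78), (n,79), (p,77), (p,78), (p,79)}
  {n, o, p} × {78, 79} = {(n,78), (n,79), (o,78), (o,79), (p,78), (p,79)}
  {n, o, p} × {77, 78, 79} = {(n,77), (n,78), (n,79), (o,77), (o,78), (o,79), (p,77), (p,78), (p,79)}
These 16 distinct sets form the basis B.
Close under arbitrary unions to get τ_{X×Y}; counting gives |τ_{X×Y}| = 40.


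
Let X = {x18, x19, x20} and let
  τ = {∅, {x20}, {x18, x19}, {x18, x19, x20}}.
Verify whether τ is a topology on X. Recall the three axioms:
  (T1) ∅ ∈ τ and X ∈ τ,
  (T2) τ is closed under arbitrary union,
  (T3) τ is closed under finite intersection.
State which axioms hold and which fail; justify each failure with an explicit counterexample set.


τ IS a topology on X.

Axiom (T1): ∅ ∈ τ? Yes; X ∈ τ? Yes.
Axiom (T2/T3): check pairwise unions and intersections of members of τ.
All pairwise intersections and unions checked — each lies in τ. Therefore τ satisfies (T1), (T2), (T3): it IS a topology on X.


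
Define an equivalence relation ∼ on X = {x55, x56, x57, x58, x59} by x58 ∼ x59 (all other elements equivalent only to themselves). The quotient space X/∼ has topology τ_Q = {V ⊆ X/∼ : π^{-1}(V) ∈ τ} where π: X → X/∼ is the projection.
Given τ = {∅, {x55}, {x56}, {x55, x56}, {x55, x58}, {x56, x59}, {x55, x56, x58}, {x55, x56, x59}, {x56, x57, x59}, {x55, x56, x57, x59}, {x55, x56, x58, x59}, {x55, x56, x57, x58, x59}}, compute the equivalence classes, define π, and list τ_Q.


X/∼ = {[x55], [x56], [x57], [x58=x59]}; |τ_Q| = 6.

Equivalence classes: [x55], [x56], [x57], [x58=x59].
Quotient map π: X → X/∼ sends x55 ↦ [x55], x56 ↦ [x56], x57 ↦ [x57], x58 ↦ [x58=x59], x59 ↦ [x58=x59].
For each subset V ⊆ X/∼, compute π^{-1}(V) ⊆ X and check whether π^{-1}(V) ∈ τ. V is open in τ_Q iff π^{-1}(V) ∈ τ.
  V = {}: π^{-1}(V) = ∅ ∈ τ ✓.
  V = {[x55]}: π^{-1}(V) = {x55} ∈ τ ✓.
  V = {[x56]}: π^{-1}(V) = {x56} ∈ τ ✓.
  V = {[x55], [x56]}: π^{-1}(V) = {x55, x56} ∈ τ ✓.
  V = {[x57]}: π^{-1}(V) = {x57} ∉ τ ✗.
  V = {[x55], [x57]}: π^{-1}(V) = {x55, x57} ∉ τ ✗.
  V = {[x56], [x57]}: π^{-1}(V) = {x56, x57} ∉ τ ✗.
  V = {[x55], [x56], [x57]}: π^{-1}(V) = {x55, x56, x57} ∉ τ ✗.
  V = {[x58=x59]}: π^{-1}(V) = {x58, x59} ∉ τ ✗.
  V = {[x55], [x58=x59]}: π^{-1}(V) = {x55, x58, x59} ∉ τ ✗.
  V = {[x56], [x58=x59]}: π^{-1}(V) = {x56, x58, x59} ∉ τ ✗.
  V = {[x55], [x56], [x58=x59]}: π^{-1}(V) = {x55, x56, x58, x59} ∈ τ ✓.
  V = {[x57], [x58=x59]}: π^{-1}(V) = {x57, x58, x59} ∉ τ ✗.
  V = {[x55], [x57], [x58=x59]}: π^{-1}(V) = {x55, x57, x58, x59} ∉ τ ✗.
  V = {[x56], [x57], [x58=x59]}: π^{-1}(V) = {x56, x57, x58, x59} ∉ τ ✗.
  V = {[x55], [x56], [x57], [x58=x59]}: π^{-1}(V) = {x55, x56, x57, x58, x59} ∈ τ ✓.
Open sets in the quotient: τ_Q = {{}, {[x55]}, {[x56]}, {[x55], [x56]}, {[x55], [x56], [x58=x59]}, {[x55], [x56], [x57], [x58=x59]}} (6 elements).


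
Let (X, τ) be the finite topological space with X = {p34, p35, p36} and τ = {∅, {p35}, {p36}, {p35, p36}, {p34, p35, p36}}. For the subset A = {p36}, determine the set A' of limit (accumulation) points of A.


A' = {p34}

For each x ∈ X, list the open sets U ∈ τ with x ∈ U, then check whether U ∩ (A ∖ {x}) ≠ ∅ for every such U.
  x = p34: opens ∋ x are {p34, p35, p36}; each meets A ∖ {p34}, so x IS a limit point.
  x = p35: open {p35} ∋ x has {p35} ∩ (A ∖ {p35}) = ∅, so x is NOT a limit point.
  x = p36: open {p36} ∋ x has {p36} ∩ (A ∖ {p36}) = ∅, so x is NOT a limit point.
Collecting: A' = {p34}.


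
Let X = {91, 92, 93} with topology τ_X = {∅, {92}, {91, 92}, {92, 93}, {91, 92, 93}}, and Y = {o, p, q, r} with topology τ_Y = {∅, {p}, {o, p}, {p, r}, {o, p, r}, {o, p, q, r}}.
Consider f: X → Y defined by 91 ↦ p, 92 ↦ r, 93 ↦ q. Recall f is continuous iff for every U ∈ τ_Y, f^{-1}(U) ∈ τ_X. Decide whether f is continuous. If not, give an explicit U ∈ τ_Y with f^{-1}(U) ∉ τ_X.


f is NOT continuous.

Compute f^{-1}(U) for each U ∈ τ_Y:
  U = ∅: f^{-1}(U) = ∅ ∈ τ_X ✓.
  U = {p}: f^{-1}(U) = {91} ∉ τ_X ✗.
  U = {o, p}: f^{-1}(U) = {91} ∉ τ_X ✗.
  U = {p, r}: f^{-1}(U) = {91, 92} ∈ τ_X ✓.
  U = {o, p, r}: f^{-1}(U) = {91, 92} ∈ τ_X ✓.
  U = {o, p, q, r}: f^{-1}(U) = {91, 92, 93} ∈ τ_X ✓.
Found U = {p} with f^{-1}(U) = {91} not in τ_X. Therefore f is NOT continuous.


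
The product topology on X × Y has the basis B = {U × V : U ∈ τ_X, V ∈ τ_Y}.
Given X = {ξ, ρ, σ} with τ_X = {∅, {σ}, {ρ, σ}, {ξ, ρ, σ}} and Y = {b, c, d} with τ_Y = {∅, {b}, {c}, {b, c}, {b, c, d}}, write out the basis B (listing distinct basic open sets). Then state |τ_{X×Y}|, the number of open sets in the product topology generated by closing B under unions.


Basis B = {∅ × ∅, {σ} × {b}, {σ} × {c}, {ρ, σ} × {b}, {ρ, σ} × {c}, {σ} × {b, c}, {ξ, ρ, σ} × {b}, {ξ, ρ, σ} × {c}, {σ} × {b, c, d}, {ρ, σ} × {b, c}, {ξ, ρ, σ} × {b, c}, {ρ, σ} × {b, c, d}, {ξ, ρ, σ} × {b, c, d}}; |τ_{X×Y}| = 30.

Enumerate products U × V with U ∈ τ_X, V ∈ τ_Y (deduplicated):
  ∅ × ∅ = {} (∅)
  {σ} × {b} = {(σ,b)}
  {σ} × {c} = {(σ,c)}
  {ρ, σ} × {b} = {(ρ,b), (σ,b)}
  {ρ, σ} × {c} = {(ρ,c), (σ,c)}
  {σ} × {b, c} = {(σ,b), (σ,c)}
  {ξ, ρ, σ} × {b} = {(ξ,b), (ρ,b), (σ,b)}
  {ξ, ρ, σ} × {c} = {(ξ,c), (ρ,c), (σ,c)}
  {σ} × {b, c, d} = {(σ,b), (σ,c), (σ,d)}
  {ρ, σ} × {b, c} = {(ρ,b), (ρ,c), (σ,b), (σ,c)}
  {ξ, ρ, σ} × {b, c} = {(ξ,b), (ξ,c), (ρ,b), (ρ,c), (σ,b), (σ,c)}
  {ρ, σ} × {b, c, d} = {(ρ,b), (ρ,c), (ρ,d), (σ,b), (σ,c), (σ,d)}
  {ξ, ρ, σ} × {b, c, d} = {(ξ,b), (ξ,c), (ξ,d), (ρ,b), (ρ,c), (ρ,d), (σ,b), (σ,c), (σ,d)}
These 13 distinct sets form the basis B.
Close under arbitrary unions to get τ_{X×Y}; counting gives |τ_{X×Y}| = 30.


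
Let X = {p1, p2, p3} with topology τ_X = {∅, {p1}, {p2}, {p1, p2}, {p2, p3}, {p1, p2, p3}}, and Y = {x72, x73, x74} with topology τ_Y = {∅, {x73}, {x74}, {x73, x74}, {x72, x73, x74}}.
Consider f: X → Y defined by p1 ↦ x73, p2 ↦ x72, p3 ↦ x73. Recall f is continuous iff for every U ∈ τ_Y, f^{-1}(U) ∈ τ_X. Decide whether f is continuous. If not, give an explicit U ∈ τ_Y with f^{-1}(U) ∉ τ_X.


f is NOT continuous.

Compute f^{-1}(U) for each U ∈ τ_Y:
  U = ∅: f^{-1}(U) = ∅ ∈ τ_X ✓.
  U = {x73}: f^{-1}(U) = {p1, p3} ∉ τ_X ✗.
  U = {x74}: f^{-1}(U) = ∅ ∈ τ_X ✓.
  U = {x73, x74}: f^{-1}(U) = {p1, p3} ∉ τ_X ✗.
  U = {x72, x73, x74}: f^{-1}(U) = {p1, p2, p3} ∈ τ_X ✓.
Found U = {x73} with f^{-1}(U) = {p1, p3} not in τ_X. Therefore f is NOT continuous.


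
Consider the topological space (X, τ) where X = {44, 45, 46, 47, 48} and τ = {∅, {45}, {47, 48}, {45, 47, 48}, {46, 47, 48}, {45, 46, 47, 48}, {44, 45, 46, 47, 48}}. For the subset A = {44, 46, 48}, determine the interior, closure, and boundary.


int(A) = ∅, cl(A) = {44, 46, 47, 48}, ∂A = {44, 46, 47, 48}.

Closed sets in (X, τ) are complements of opens:
  closed(X, τ) = {∅, {44}, {44, 45}, {44, 46}, {44, 45, 46}, {44, 46, 47, 48}, {44, 45, 46, 47, 48}}.
int(A) = ⋃ {U ∈ τ : U ⊆ A}. Opens contained in A: ∅.
Taking the union of these: int(A) = ∅.
cl(A) = ⋂ {C closed : A ⊆ C}. Closed sets containing A: {44, 46, 47, 48}, {44, 45, 46, 47, 48}.
Intersecting these: cl(A) = {44, 46, 47, 48}.
∂A = cl(A) ∖ int(A) = {44, 46, 47, 48} ∖ ∅ = {44, 46, 47, 48}.


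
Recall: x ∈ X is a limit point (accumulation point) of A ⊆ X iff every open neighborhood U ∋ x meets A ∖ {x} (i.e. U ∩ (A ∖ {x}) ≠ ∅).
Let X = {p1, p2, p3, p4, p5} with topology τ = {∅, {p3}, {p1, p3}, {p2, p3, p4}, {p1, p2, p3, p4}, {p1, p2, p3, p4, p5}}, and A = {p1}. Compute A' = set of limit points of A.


A' = {p5}

For each x ∈ X, list the open sets U ∈ τ with x ∈ U, then check whether U ∩ (A ∖ {x}) ≠ ∅ for every such U.
  x = p1: open {p1, p3} ∋ x has {p1, p3} ∩ (A ∖ {p1}) = ∅, so x is NOT a limit point.
  x = p2: open {p2, p3, p4} ∋ x has {p2, p3, p4} ∩ (A ∖ {p2}) = ∅, so x is NOT a limit point.
  x = p3: open {p3} ∋ x has {p3} ∩ (A ∖ {p3}) = ∅, so x is NOT a limit point.
  x = p4: open {p2, p3, p4} ∋ x has {p2, p3, p4} ∩ (A ∖ {p4}) = ∅, so x is NOT a limit point.
  x = p5: opens ∋ x are {p1, p2, p3, p4, p5}; each meets A ∖ {p5}, so x IS a limit point.
Collecting: A' = {p5}.


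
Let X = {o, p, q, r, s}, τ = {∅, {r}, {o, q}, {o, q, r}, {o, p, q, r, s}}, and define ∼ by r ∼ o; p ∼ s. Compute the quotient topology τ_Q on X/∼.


X/∼ = {[o=r], [p=s], [q]}; |τ_Q| = 3.

Equivalence classes: [o=r], [p=s], [q].
Quotient map π: X → X/∼ sends o ↦ [o=r], p ↦ [p=s], q ↦ [q], r ↦ [o=r], s ↦ [p=s].
For each subset V ⊆ X/∼, compute π^{-1}(V) ⊆ X and check whether π^{-1}(V) ∈ τ. V is open in τ_Q iff π^{-1}(V) ∈ τ.
  V = {}: π^{-1}(V) = ∅ ∈ τ ✓.
  V = {[o=r]}: π^{-1}(V) = {o, r} ∉ τ ✗.
  V = {[p=s]}: π^{-1}(V) = {p, s} ∉ τ ✗.
  V = {[o=r], [p=s]}: π^{-1}(V) = {o, p, r, s} ∉ τ ✗.
  V = {[q]}: π^{-1}(V) = {q} ∉ τ ✗.
  V = {[o=r], [q]}: π^{-1}(V) = {o, q, r} ∈ τ ✓.
  V = {[p=s], [q]}: π^{-1}(V) = {p, q, s} ∉ τ ✗.
  V = {[o=r], [p=s], [q]}: π^{-1}(V) = {o, p, q, r, s} ∈ τ ✓.
Open sets in the quotient: τ_Q = {{}, {[o=r], [q]}, {[o=r], [p=s], [q]}} (3 elements).


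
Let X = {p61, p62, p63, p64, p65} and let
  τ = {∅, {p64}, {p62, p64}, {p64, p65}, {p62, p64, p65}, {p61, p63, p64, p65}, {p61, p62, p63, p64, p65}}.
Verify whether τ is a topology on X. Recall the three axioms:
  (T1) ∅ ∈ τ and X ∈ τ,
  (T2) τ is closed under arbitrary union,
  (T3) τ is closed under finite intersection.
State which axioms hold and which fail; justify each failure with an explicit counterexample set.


τ IS a topology on X.

Axiom (T1): ∅ ∈ τ? Yes; X ∈ τ? Yes.
Axiom (T2/T3): check pairwise unions and intersections of members of τ.
All pairwise intersections and unions checked — each lies in τ. Therefore τ satisfies (T1), (T2), (T3): it IS a topology on X.


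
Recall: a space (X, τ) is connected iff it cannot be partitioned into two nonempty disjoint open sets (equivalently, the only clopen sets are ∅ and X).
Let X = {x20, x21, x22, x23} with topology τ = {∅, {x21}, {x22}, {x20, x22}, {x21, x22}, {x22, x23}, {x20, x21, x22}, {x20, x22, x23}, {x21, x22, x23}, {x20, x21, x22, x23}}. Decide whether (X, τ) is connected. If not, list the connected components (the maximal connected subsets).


(X, τ) is disconnected; components = [{x21}, {x20, x22, x23}].

Find clopen sets (U ∈ τ with X ∖ U ∈ τ):
  U = ∅, X ∖ U = {x20, x21, x22, x23} — both open, so U is clopen.
  U = {x21}, X ∖ U = {x20, x22, x23} — both open, so U is clopen.
  U = {x20, x22, x23}, X ∖ U = {x21} — both open, so U is clopen.
  U = {x20, x21, x22, x23}, X ∖ U = ∅ — both open, so U is clopen.
Nontrivial clopen(s) exist: e.g. {x21}. So (X, τ) is disconnected.
Compute connected components by grouping points that agree on all clopens:
  component: {x21}
  component: {x20, x22, x23}


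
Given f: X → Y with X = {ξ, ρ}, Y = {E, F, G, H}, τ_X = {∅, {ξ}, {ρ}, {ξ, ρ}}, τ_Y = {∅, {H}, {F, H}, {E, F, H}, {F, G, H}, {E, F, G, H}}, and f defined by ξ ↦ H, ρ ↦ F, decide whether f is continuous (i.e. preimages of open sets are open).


f IS continuous.

Compute f^{-1}(U) for each U ∈ τ_Y:
  U = ∅: f^{-1}(U) = ∅ ∈ τ_X ✓.
  U = {H}: f^{-1}(U) = {ξ} ∈ τ_X ✓.
  U = {F, H}: f^{-1}(U) = {ξ, ρ} ∈ τ_X ✓.
  U = {E, F, H}: f^{-1}(U) = {ξ, ρ} ∈ τ_X ✓.
  U = {F, G, H}: f^{-1}(U) = {ξ, ρ} ∈ τ_X ✓.
  U = {E, F, G, H}: f^{-1}(U) = {ξ, ρ} ∈ τ_X ✓.
Every preimage lies in τ_X, so f IS continuous.


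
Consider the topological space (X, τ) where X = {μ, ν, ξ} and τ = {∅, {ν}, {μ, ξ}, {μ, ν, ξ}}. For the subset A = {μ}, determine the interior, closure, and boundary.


int(A) = ∅, cl(A) = {μ, ξ}, ∂A = {μ, ξ}.

Closed sets in (X, τ) are complements of opens:
  closed(X, τ) = {∅, {ν}, {μ, ξ}, {μ, ν, ξ}}.
int(A) = ⋃ {U ∈ τ : U ⊆ A}. Opens contained in A: ∅.
Taking the union of these: int(A) = ∅.
cl(A) = ⋂ {C closed : A ⊆ C}. Closed sets containing A: {μ, ξ}, {μ, ν, ξ}.
Intersecting these: cl(A) = {μ, ξ}.
∂A = cl(A) ∖ int(A) = {μ, ξ} ∖ ∅ = {μ, ξ}.


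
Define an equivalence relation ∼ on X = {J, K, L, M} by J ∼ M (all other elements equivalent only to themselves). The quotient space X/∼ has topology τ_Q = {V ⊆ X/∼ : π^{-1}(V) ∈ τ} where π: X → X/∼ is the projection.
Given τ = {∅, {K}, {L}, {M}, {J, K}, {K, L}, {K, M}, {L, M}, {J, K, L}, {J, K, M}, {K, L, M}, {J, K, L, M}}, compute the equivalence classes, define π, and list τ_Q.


X/∼ = {[J=M], [K], [L]}; |τ_Q| = 6.

Equivalence classes: [J=M], [K], [L].
Quotient map π: X → X/∼ sends J ↦ [J=M], K ↦ [K], L ↦ [L], M ↦ [J=M].
For each subset V ⊆ X/∼, compute π^{-1}(V) ⊆ X and check whether π^{-1}(V) ∈ τ. V is open in τ_Q iff π^{-1}(V) ∈ τ.
  V = {}: π^{-1}(V) = ∅ ∈ τ ✓.
  V = {[J=M]}: π^{-1}(V) = {J, M} ∉ τ ✗.
  V = {[K]}: π^{-1}(V) = {K} ∈ τ ✓.
  V = {[J=M], [K]}: π^{-1}(V) = {J, K, M} ∈ τ ✓.
  V = {[L]}: π^{-1}(V) = {L} ∈ τ ✓.
  V = {[J=M], [L]}: π^{-1}(V) = {J, L, M} ∉ τ ✗.
  V = {[K], [L]}: π^{-1}(V) = {K, L} ∈ τ ✓.
  V = {[J=M], [K], [L]}: π^{-1}(V) = {J, K, L, M} ∈ τ ✓.
Open sets in the quotient: τ_Q = {{}, {[K]}, {[J=M], [K]}, {[L]}, {[K], [L]}, {[J=M], [K], [L]}} (6 elements).


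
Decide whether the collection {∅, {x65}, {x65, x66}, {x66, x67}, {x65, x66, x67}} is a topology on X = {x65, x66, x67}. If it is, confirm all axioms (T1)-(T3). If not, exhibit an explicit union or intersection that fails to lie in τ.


τ is NOT a topology on X.

Axiom (T1): ∅ ∈ τ? Yes; X ∈ τ? Yes.
Axiom (T2/T3): check pairwise unions and intersections of members of τ.
Counterexample for (T3): {x65, x66} ∩ {x66, x67} = {x66} ∉ τ. Therefore τ is NOT a topology.


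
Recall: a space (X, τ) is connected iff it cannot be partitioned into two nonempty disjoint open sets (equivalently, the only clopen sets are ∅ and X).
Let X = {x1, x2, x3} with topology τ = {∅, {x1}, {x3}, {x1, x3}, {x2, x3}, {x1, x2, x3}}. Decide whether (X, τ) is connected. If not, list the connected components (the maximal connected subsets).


(X, τ) is disconnected; components = [{x1}, {x2, x3}].

Find clopen sets (U ∈ τ with X ∖ U ∈ τ):
  U = ∅, X ∖ U = {x1, x2, x3} — both open, so U is clopen.
  U = {x1}, X ∖ U = {x2, x3} — both open, so U is clopen.
  U = {x2, x3}, X ∖ U = {x1} — both open, so U is clopen.
  U = {x1, x2, x3}, X ∖ U = ∅ — both open, so U is clopen.
Nontrivial clopen(s) exist: e.g. {x2, x3}. So (X, τ) is disconnected.
Compute connected components by grouping points that agree on all clopens:
  component: {x1}
  component: {x2, x3}


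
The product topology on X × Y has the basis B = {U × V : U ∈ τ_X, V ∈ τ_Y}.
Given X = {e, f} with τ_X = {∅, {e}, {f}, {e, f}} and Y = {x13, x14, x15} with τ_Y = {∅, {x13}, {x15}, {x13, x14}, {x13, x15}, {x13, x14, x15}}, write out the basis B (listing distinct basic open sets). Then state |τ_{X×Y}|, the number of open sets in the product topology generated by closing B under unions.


Basis B = {∅ × ∅, {e} × {x13}, {e} × {x15}, {f} × {x13}, {f} × {x15}, {e} × {x13, x14}, {e} × {x13, x15}, {e, f} × {x13}, {e, f} × {x15}, {f} × {x13, x14}, {f} × {x13, x15}, {e} × {x13, x14, x15}, {f} × {x13, x14, x15}, {e, f} × {x13, x14}, {e, f} × {x13, x15}, {e, f} × {x13, x14, x15}}; |τ_{X×Y}| = 36.

Enumerate products U × V with U ∈ τ_X, V ∈ τ_Y (deduplicated):
  ∅ × ∅ = {} (∅)
  {e} × {x13} = {(e,x13)}
  {e} × {x15} = {(e,x15)}
  {f} × {x13} = {(f,x13)}
  {f} × {x15} = {(f,x15)}
  {e} × {x13, x14} = {(e,x13), (e,x14)}
  {e} × {x13, x15} = {(e,x13), (e,x15)}
  {e, f} × {x13} = {(e,x13), (f,x13)}
  {e, f} × {x15} = {(e,x15), (f,x15)}
  {f} × {x13, x14} = {(f,x13), (f,x14)}
  {f} × {x13, x15} = {(f,x13), (f,x15)}
  {e} × {x13, x14, x15} = {(e,x13), (e,x14), (e,x15)}
  {f} × {x13, x14, x15} = {(f,x13), (f,x14), (f,x15)}
  {e, f} × {x13, x14} = {(e,x13), (e,x14), (f,x13), (f,x14)}
  {e, f} × {x13, x15} = {(e,x13), (e,x15), (f,x13), (f,x15)}
  {e, f} × {x13, x14, x15} = {(e,x13), (e,x14), (e,x15), (f,x13), (f,x14), (f,x15)}
These 16 distinct sets form the basis B.
Close under arbitrary unions to get τ_{X×Y}; counting gives |τ_{X×Y}| = 36.
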